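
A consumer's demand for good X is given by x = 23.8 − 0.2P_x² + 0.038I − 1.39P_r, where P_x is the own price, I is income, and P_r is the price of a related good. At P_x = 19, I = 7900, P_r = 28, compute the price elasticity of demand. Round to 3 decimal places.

Substituting, x = 23.8 − 0.2(19)² + 0.038(7900) − 1.39(28) = 23.8 − 72.2 + 300.2 − 38.92 = 212.88.
∂x/∂P_x = −2·0.2·P_x = -7.6, so E_p = -7.6·(19/212.88) ≈ -0.678.
|E_p| < 1: demand is inelastic.

-0.678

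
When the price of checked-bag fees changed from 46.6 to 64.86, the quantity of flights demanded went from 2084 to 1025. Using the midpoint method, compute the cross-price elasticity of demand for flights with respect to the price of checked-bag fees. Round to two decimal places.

%ΔQ_x = (1025 − 2084)/[(2084+1025)/2] = -1059/1554.5 ≈ -0.6812.
%ΔP_y = (64.86 − 46.6)/[(46.6+64.86)/2] ≈ 0.3277.
E_xy = -0.6812/0.3277 ≈ -2.08.
E_xy < 0, so flights and checked-bag fees are complements.

-2.08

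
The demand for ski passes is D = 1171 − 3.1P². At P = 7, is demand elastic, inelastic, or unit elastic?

inelastic

At P = 7, D = 1019.1.
dD/dP = −2·3.1·P = −43.4.
Point elasticity E = (dD/dP)·(P/D) = -43.4 × 7/1019.1 ≈ -0.298.
|E| ≈ 0.298 < 1, so demand is inelastic.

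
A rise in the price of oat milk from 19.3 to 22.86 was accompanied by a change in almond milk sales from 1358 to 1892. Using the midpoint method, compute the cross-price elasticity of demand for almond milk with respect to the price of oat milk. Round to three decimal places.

%ΔQ_x = (1892 − 1358)/[(1358+1892)/2] = 534/1625 ≈ 0.3286.
%ΔP_y = (22.86 − 19.3)/[(19.3+22.86)/2] ≈ 0.1689.
E_xy = 0.3286/0.1689 ≈ 1.946.
E_xy > 0, so almond milk and oat milk are substitutes.

1.946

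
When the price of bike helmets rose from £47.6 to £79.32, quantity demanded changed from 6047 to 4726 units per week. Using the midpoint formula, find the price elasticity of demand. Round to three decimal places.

%ΔQ = (4726 − 6047)/[(6047 + 4726)/2] = -1321/5386.5 ≈ -0.2452.
%Δp = (79.32 − 47.6)/[(47.6 + 79.32)/2] = 31.72/63.46 ≈ 0.4998.
Arc elasticity E = %ΔQ/%Δp ≈ -0.2452/0.4998 ≈ -0.491.
|E| < 1: demand is inelastic over this range.

-0.491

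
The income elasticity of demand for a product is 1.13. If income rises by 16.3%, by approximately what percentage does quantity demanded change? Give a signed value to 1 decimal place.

18.4

%ΔQ ≈ E × %ΔI = (1.13) × (16.3%) ≈ 18.4%.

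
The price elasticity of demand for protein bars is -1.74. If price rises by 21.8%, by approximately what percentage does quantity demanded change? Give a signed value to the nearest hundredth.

%ΔQ ≈ E × %ΔP = (-1.74) × (21.8%) ≈ -37.93%.

-37.93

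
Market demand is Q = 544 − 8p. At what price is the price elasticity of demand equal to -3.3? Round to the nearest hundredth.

52.19

Set −bp/(a − bp) = −3.3 ⇒ bp = 3.3(a − bp) ⇒ bp(1+3.3) = 3.3·a.
p = 3.3·544/(8·4.3) ≈ 52.19.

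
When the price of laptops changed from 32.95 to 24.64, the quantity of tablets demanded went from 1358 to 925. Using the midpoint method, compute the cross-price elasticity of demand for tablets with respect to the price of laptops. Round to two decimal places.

1.31

%ΔQ_x = (925 − 1358)/[(1358+925)/2] = -433/1141.5 ≈ -0.3793.
%ΔP_y = (24.64 − 32.95)/[(32.95+24.64)/2] ≈ -0.2886.
E_xy = -0.3793/-0.2886 ≈ 1.31.
E_xy > 0, so tablets and laptops are substitutes.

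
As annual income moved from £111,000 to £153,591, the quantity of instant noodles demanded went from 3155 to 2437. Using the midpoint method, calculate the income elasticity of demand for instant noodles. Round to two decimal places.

-0.80

%ΔQ = (2437 − 3155)/[(3155+2437)/2] = -718/2796 ≈ -0.2568.
%ΔI = (153,591 − 111,000)/[(111,000+153,591)/2] = 42591/132295.5 ≈ 0.3219.
E_I = %ΔQ/%ΔI ≈ -0.80.
E_I < 0: inferior good.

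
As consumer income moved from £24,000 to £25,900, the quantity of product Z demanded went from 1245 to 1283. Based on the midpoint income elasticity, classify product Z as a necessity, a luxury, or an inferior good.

necessity

%ΔQ = (1283 − 1245)/[(1245+1283)/2] = 38/1264 ≈ 0.0301.
%ΔI = (25,900 − 24,000)/[(24,000+25,900)/2] = 1900/24950 ≈ 0.0762.
E_I = %ΔQ/%ΔI ≈ 0.395.
E_I ∈ (0,1): normal good (necessity).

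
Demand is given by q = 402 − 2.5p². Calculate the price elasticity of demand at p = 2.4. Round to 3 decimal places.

-0.074

At p = 2.4, q = 387.6.
dq/dp = −2·2.5·p = −12.
Point elasticity E = (dq/dp)·(p/q) = -12 × 2.4/387.6 ≈ -0.074.
|E| < 1, so demand is inelastic at this price.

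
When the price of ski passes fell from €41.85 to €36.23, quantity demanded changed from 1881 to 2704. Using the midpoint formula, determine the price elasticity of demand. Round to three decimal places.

-2.494

%Δq = (2704 − 1881)/[(1881 + 2704)/2] = 823/2292.5 ≈ 0.3590.
%Δp = (36.23 − 41.85)/[(41.85 + 36.23)/2] = -5.62/39.04 ≈ -0.1440.
Arc elasticity E = %Δq/%Δp ≈ 0.3590/-0.1440 ≈ -2.494.
|E| > 1: demand is elastic over this range.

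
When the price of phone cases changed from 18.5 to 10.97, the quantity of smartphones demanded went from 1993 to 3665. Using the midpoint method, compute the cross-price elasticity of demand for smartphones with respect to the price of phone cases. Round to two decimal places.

-1.16

%ΔQ_x = (3665 − 1993)/[(1993+3665)/2] = 1672/2829 ≈ 0.5910.
%ΔP_y = (10.97 − 18.5)/[(18.5+10.97)/2] ≈ -0.5110.
E_xy = 0.5910/-0.5110 ≈ -1.16.
E_xy < 0, so smartphones and phone cases are complements.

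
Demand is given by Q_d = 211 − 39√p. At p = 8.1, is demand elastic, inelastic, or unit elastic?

At p = 8.1, Q_d = 100.0041.
dQ_d/dp = −39/(2√p) = −39/(2·2.846).
Point elasticity E = (dQ_d/dp)·(p/Q_d) = -6.8516 × 8.1/100.0041 ≈ -0.555.
|E| ≈ 0.555 < 1, so demand is inelastic.

inelastic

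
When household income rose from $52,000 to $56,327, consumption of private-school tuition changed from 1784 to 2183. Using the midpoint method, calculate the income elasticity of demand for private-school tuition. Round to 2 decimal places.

2.52

%ΔQ = (2183 − 1784)/[(1784+2183)/2] = 399/1983.5 ≈ 0.2012.
%ΔY = (56,327 − 52,000)/[(52,000+56,327)/2] = 4327/54163.5 ≈ 0.0799.
E_I = %ΔQ/%ΔY ≈ 2.52.
E_I > 1: normal good (luxury).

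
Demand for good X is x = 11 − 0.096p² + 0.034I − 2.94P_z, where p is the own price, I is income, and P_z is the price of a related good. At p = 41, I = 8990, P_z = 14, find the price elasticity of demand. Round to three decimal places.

-2.828

First evaluate x: 11 − 0.096(41)² + 0.034(8990) − 2.94(14) = 11 − 161.376 + 305.66 − 41.16 = 114.124.
∂x/∂p = −2·0.096·p = -7.872, so E_p = -7.872·(41/114.124) ≈ -2.828.
|E_p| > 1: demand is elastic.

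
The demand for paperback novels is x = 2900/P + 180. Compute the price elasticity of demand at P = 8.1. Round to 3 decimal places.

-0.665

At P = 8.1, x = 538.0247.
dx/dP = −2900/P² = −44.2006.
Point elasticity E = (dx/dP)·(P/x) = -44.2006 × 8.1/538.0247 ≈ -0.665.
|E| < 1, so demand is inelastic at this price.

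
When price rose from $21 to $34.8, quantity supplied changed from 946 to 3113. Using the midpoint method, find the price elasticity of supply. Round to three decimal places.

%ΔQ = (3113 − 946)/[(946 + 3113)/2] = 2167/2029.5 ≈ 1.0678.
%ΔP = (34.8 − 21)/[(21 + 34.8)/2] = 13.8/27.9 ≈ 0.4946.
Arc elasticity E = %ΔQ/%ΔP ≈ 1.0678/0.4946 ≈ 2.159.
|E| > 1: supply is elastic over this range.

2.159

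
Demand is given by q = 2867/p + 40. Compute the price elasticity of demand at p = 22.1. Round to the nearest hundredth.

-0.76

At p = 22.1, q = 169.7285.
dq/dp = −2867/p² = −5.8701.
Point elasticity E = (dq/dp)·(p/q) = -5.8701 × 22.1/169.7285 ≈ -0.76.
|E| < 1, so demand is inelastic at this price.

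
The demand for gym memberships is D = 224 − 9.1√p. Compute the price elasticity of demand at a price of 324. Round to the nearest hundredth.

At p = 324, D = 60.2.
dD/dp = −9.1/(2√p) = −9.1/(2·18).
Point elasticity E = (dD/dp)·(p/D) = -0.2528 × 324/60.2 ≈ -1.36.
|E| > 1, so demand is elastic at this price.

-1.36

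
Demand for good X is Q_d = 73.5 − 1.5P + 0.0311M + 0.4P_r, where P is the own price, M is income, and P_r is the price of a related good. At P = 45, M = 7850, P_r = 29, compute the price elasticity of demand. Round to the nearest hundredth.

At the given point, Q_d = 73.5 − 1.5(45) + 0.0311(7850) + 0.4(29) = 73.5 − 67.5 + 244.135 + 11.6 = 261.735.
∂Q_d/∂P = −1.5, so E_p = (−1.5)·(45/261.735) ≈ -0.26.
|E_p| < 1: demand is inelastic.

-0.26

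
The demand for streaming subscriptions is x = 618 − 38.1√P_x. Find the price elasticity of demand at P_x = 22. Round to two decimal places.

-0.20

At P_x = 22, x = 439.2952.
dx/dP_x = −38.1/(2√P_x) = −38.1/(2·4.6904).
Point elasticity E = (dx/dP_x)·(P_x/x) = -4.0615 × 22/439.2952 ≈ -0.20.
|E| < 1, so demand is inelastic at this price.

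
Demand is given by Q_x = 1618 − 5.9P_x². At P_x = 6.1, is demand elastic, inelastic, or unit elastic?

At P_x = 6.1, Q_x = 1398.461.
dQ_x/dP_x = −2·5.9·P_x = −71.98.
Point elasticity E = (dQ_x/dP_x)·(P_x/Q_x) = -71.98 × 6.1/1398.461 ≈ -0.314.
|E| ≈ 0.314 < 1, so demand is inelastic.

inelastic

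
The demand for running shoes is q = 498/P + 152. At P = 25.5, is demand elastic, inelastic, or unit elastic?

At P = 25.5, q = 171.5294.
dq/dP = −498/P² = −0.7659.
Point elasticity E = (dq/dP)·(P/q) = -0.7659 × 25.5/171.5294 ≈ -0.114.
|E| ≈ 0.114 < 1, so demand is inelastic.

inelastic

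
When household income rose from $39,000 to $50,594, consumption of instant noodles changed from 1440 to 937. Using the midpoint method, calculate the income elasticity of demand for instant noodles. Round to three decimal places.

%ΔQ = (937 − 1440)/[(1440+937)/2] = -503/1188.5 ≈ -0.4232.
%ΔI = (50,594 − 39,000)/[(39,000+50,594)/2] = 11594/44797 ≈ 0.2588.
E_I = %ΔQ/%ΔI ≈ -1.635.
E_I < 0: inferior good.

-1.635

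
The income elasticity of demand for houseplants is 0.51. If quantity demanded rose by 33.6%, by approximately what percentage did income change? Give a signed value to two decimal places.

%ΔQ ≈ E × %ΔI ⇒ %ΔI = %ΔQ / E = (33.6%)/(0.51) ≈ 65.88%.

65.88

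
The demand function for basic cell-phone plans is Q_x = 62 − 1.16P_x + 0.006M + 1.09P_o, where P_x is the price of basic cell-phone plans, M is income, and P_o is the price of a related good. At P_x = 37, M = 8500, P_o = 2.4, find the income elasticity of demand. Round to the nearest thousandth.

0.702

Q_x = 62 − 1.16(37) + 0.006(8500) + 1.09(2.4) = 62 − 42.92 + 51 + 2.616 = 72.696.
∂Q_x/∂M = +0.006, so E_I = 0.006·(8500/72.696) ≈ 0.702.
E_I ∈ (0,1): normal good (necessity).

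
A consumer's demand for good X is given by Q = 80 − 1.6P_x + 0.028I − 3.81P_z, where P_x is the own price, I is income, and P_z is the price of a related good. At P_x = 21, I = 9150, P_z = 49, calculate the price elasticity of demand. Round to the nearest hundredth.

-0.29

Evaluating quantity at (P_x, I, P_z) gives Q = 80 − 1.6(21) + 0.028(9150) − 3.81(49) = 80 − 33.6 + 256.2 − 186.69 = 115.91.
∂Q/∂P_x = −1.6, so E_p = (−1.6)·(21/115.91) ≈ -0.29.
|E_p| < 1: demand is inelastic.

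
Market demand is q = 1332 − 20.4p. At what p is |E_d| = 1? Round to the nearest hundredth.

For linear demand q = a − bp, E = −bp/(a − bp). |E| = 1 ⇒ bp = a − bp ⇒ p = a/(2b).
p = 1332/(2·20.4) ≈ 32.65.

32.65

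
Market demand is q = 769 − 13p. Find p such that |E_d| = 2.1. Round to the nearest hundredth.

Set −bp/(a − bp) = −2.1 ⇒ bp = 2.1(a − bp) ⇒ bp(1+2.1) = 2.1·a.
p = 2.1·769/(13·3.1) ≈ 40.07.

40.07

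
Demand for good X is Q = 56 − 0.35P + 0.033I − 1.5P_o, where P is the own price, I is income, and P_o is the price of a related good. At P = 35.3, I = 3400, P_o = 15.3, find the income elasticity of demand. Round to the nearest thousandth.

Substituting, Q = 56 − 0.35(35.3) + 0.033(3400) − 1.5(15.3) = 56 − 12.355 + 112.2 − 22.95 = 132.895.
∂Q/∂I = +0.033, so E_I = 0.033·(3400/132.895) ≈ 0.844.
E_I ∈ (0,1): normal good (necessity).

0.844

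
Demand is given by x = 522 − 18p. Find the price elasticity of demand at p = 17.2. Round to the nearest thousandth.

-1.458

At p = 17.2, x = 212.4.
dx/dp = −18.
Point elasticity E = (dx/dp)·(p/x) = -18 × 17.2/212.4 ≈ -1.458.
|E| > 1, so demand is elastic at this price.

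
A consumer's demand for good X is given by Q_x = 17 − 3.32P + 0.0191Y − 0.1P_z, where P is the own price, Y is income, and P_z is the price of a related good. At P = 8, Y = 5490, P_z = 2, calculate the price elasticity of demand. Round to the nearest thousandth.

First evaluate Q_x: 17 − 3.32(8) + 0.0191(5490) − 0.1(2) = 17 − 26.56 + 104.859 − 0.2 = 95.099.
∂Q_x/∂P = −3.32, so E_p = (−3.32)·(8/95.099) ≈ -0.279.
|E_p| < 1: demand is inelastic.

-0.279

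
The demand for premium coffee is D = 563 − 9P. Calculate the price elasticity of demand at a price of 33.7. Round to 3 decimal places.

-1.168

At P = 33.7, D = 259.7.
dD/dP = −9.
Point elasticity E = (dD/dP)·(P/D) = -9 × 33.7/259.7 ≈ -1.168.
|E| > 1, so demand is elastic at this price.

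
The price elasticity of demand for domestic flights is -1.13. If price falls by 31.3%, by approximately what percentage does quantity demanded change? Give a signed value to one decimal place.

%ΔQ ≈ E × %ΔP = (-1.13) × (-31.3%) ≈ 35.4%.

35.4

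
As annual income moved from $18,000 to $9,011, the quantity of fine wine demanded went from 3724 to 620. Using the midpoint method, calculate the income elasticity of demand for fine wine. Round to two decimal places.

%ΔQ = (620 − 3724)/[(3724+620)/2] = -3104/2172 ≈ -1.4291.
%ΔI = (9,011 − 18,000)/[(18,000+9,011)/2] = -8989/13505.5 ≈ -0.6656.
E_I = %ΔQ/%ΔI ≈ 2.15.
E_I > 1: normal good (luxury).

2.15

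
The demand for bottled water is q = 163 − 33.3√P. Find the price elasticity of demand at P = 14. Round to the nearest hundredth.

-1.62

At P = 14, q = 38.4028.
dq/dP = −33.3/(2√P) = −33.3/(2·3.7417).
Point elasticity E = (dq/dP)·(P/q) = -4.4499 × 14/38.4028 ≈ -1.62.
|E| > 1, so demand is elastic at this price.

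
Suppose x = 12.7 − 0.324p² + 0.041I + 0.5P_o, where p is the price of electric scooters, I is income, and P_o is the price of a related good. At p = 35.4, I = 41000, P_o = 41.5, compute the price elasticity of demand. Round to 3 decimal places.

-0.621

Evaluating quantity at (p, I, P_o) gives x = 12.7 − 0.324(35.4)² + 0.041(41000) + 0.5(41.5) = 12.7 − 406.0238 + 1681 + 20.75 = 1308.4262.
∂x/∂p = −2·0.324·p = -22.9392, so E_p = -22.9392·(35.4/1308.4262) ≈ -0.621.
|E_p| < 1: demand is inelastic.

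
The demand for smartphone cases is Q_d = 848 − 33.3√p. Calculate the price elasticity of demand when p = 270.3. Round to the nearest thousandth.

At p = 270.3, Q_d = 300.5213.
dQ_d/dp = −33.3/(2√p) = −33.3/(2·16.4408).
Point elasticity E = (dQ_d/dp)·(p/Q_d) = -1.0127 × 270.3/300.5213 ≈ -0.911.
|E| < 1, so demand is inelastic at this price.

-0.911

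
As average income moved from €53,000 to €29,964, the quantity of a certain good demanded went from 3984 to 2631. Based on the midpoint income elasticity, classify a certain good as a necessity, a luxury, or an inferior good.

%ΔQ = (2631 − 3984)/[(3984+2631)/2] = -1353/3307.5 ≈ -0.4091.
%ΔM = (29,964 − 53,000)/[(53,000+29,964)/2] = -23036/41482 ≈ -0.5553.
E_I = %ΔQ/%ΔM ≈ 0.737.
E_I ∈ (0,1): normal good (necessity).

necessity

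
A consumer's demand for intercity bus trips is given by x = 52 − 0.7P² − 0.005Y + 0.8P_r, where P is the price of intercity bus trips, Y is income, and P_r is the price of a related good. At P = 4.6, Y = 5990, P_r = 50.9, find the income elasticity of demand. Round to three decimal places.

First evaluate x: 52 − 0.7(4.6)² − 0.005(5990) + 0.8(50.9) = 52 − 14.812 − 29.95 + 40.72 = 47.958.
∂x/∂Y = −0.005, so E_I = -0.005·(5990/47.958) ≈ -0.625.
E_I < 0: inferior good.

-0.625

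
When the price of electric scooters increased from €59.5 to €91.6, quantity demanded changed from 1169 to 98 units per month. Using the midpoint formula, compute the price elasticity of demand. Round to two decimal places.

-3.98

%Δq = (98 − 1169)/[(1169 + 98)/2] = -1071/633.5 ≈ -1.6906.
%ΔP = (91.6 − 59.5)/[(59.5 + 91.6)/2] = 32.1/75.55 ≈ 0.4249.
Arc elasticity E = %Δq/%ΔP ≈ -1.6906/0.4249 ≈ -3.98.
|E| > 1: demand is elastic over this range.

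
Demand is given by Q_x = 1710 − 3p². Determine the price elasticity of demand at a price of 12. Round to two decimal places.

-0.68

At p = 12, Q_x = 1278.
dQ_x/dp = −2·3·p = −72.
Point elasticity E = (dQ_x/dp)·(p/Q_x) = -72 × 12/1278 ≈ -0.68.
|E| < 1, so demand is inelastic at this price.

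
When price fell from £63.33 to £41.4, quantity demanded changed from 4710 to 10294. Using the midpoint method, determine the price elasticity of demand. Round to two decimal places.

%ΔQ = (10294 − 4710)/[(4710 + 10294)/2] = 5584/7502 ≈ 0.7443.
%Δp = (41.4 − 63.33)/[(63.33 + 41.4)/2] = -21.93/52.365 ≈ -0.4188.
Arc elasticity E = %ΔQ/%Δp ≈ 0.7443/-0.4188 ≈ -1.78.
|E| > 1: demand is elastic over this range.

-1.78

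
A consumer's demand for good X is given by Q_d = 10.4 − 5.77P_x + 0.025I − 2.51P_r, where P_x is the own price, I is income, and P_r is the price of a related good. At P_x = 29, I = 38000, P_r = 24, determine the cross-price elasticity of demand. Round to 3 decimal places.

Q_d = 10.4 − 5.77(29) + 0.025(38000) − 2.51(24) = 10.4 − 167.33 + 950 − 60.24 = 732.83.
∂Q_d/∂P_r = −2.51, so E_xy = -2.51·(24/732.83) ≈ -0.082.
E_xy < 0: the goods are complements.

-0.082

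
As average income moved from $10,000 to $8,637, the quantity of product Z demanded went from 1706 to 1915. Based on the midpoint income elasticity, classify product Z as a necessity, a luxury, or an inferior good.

%ΔQ = (1915 − 1706)/[(1706+1915)/2] = 209/1810.5 ≈ 0.1154.
%ΔI = (8,637 − 10,000)/[(10,000+8,637)/2] = -1363/9318.5 ≈ -0.1463.
E_I = %ΔQ/%ΔI ≈ -0.789.
E_I < 0: inferior good.

inferior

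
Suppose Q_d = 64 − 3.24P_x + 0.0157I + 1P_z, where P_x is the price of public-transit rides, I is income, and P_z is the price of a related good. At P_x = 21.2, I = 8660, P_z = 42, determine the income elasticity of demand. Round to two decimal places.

First evaluate Q_d: 64 − 3.24(21.2) + 0.0157(8660) + 1(42) = 64 − 68.688 + 135.962 + 42 = 173.274.
∂Q_d/∂I = +0.0157, so E_I = 0.0157·(8660/173.274) ≈ 0.78.
E_I ∈ (0,1): normal good (necessity).

0.78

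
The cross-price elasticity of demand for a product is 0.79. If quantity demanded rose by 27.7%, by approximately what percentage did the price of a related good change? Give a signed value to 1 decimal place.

35.1

%ΔQ ≈ E × %ΔP_y ⇒ %ΔP_y = %ΔQ / E = (27.7%)/(0.79) ≈ 35.1%.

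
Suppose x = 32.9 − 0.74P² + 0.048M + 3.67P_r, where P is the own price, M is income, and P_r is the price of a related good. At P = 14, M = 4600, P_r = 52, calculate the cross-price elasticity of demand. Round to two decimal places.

0.64

At the given point, x = 32.9 − 0.74(14)² + 0.048(4600) + 3.67(52) = 32.9 − 145.04 + 220.8 + 190.84 = 299.5.
∂x/∂P_r = +3.67, so E_xy = 3.67·(52/299.5) ≈ 0.64.
E_xy > 0: the goods are substitutes.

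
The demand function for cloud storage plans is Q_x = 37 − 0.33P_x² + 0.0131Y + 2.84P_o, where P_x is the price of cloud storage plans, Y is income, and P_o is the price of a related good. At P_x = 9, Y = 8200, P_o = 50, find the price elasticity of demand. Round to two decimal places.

Substituting, Q_x = 37 − 0.33(9)² + 0.0131(8200) + 2.84(50) = 37 − 26.73 + 107.42 + 142 = 259.69.
∂Q_x/∂P_x = −2·0.33·P_x = -5.94, so E_p = -5.94·(9/259.69) ≈ -0.21.
|E_p| < 1: demand is inelastic.

-0.21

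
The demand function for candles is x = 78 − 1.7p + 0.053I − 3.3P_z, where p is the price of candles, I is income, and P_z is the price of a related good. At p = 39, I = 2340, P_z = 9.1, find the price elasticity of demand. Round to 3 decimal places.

-0.627

First evaluate x: 78 − 1.7(39) + 0.053(2340) − 3.3(9.1) = 78 − 66.3 + 124.02 − 30.03 = 105.69.
∂x/∂p = −1.7, so E_p = (−1.7)·(39/105.69) ≈ -0.627.
|E_p| < 1: demand is inelastic.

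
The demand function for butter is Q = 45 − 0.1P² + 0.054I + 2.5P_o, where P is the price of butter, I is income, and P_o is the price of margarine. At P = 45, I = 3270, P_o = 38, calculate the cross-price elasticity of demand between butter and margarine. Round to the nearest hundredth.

0.83

First evaluate Q: 45 − 0.1(45)² + 0.054(3270) + 2.5(38) = 45 − 202.5 + 176.58 + 95 = 114.08.
∂Q/∂P_o = +2.5, so E_xy = 2.5·(38/114.08) ≈ 0.83.
E_xy > 0: the goods are substitutes.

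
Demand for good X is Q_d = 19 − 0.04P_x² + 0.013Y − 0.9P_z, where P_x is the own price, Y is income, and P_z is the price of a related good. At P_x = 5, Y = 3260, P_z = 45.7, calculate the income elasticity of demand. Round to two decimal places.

2.20

Substituting, Q_d = 19 − 0.04(5)² + 0.013(3260) − 0.9(45.7) = 19 − 1 + 42.38 − 41.13 = 19.25.
∂Q_d/∂Y = +0.013, so E_I = 0.013·(3260/19.25) ≈ 2.20.
E_I > 1: normal good (luxury).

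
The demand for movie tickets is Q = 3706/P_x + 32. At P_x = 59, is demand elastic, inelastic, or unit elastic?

At P_x = 59, Q = 94.8136.
dQ/dP_x = −3706/P_x² = −1.0646.
Point elasticity E = (dQ/dP_x)·(P_x/Q) = -1.0646 × 59/94.8136 ≈ -0.662.
|E| ≈ 0.662 < 1, so demand is inelastic.

inelastic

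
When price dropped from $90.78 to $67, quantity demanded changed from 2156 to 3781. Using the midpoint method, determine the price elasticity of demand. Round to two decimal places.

-1.82

%ΔQ = (3781 − 2156)/[(2156 + 3781)/2] = 1625/2968.5 ≈ 0.5474.
%Δp = (67 − 90.78)/[(90.78 + 67)/2] = -23.78/78.89 ≈ -0.3014.
Arc elasticity E = %ΔQ/%Δp ≈ 0.5474/-0.3014 ≈ -1.82.
|E| > 1: demand is elastic over this range.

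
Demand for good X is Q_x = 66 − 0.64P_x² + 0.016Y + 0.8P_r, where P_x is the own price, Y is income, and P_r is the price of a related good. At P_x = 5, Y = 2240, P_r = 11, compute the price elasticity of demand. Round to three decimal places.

Q_x = 66 − 0.64(5)² + 0.016(2240) + 0.8(11) = 66 − 16 + 35.84 + 8.8 = 94.64.
∂Q_x/∂P_x = −2·0.64·P_x = -6.4, so E_p = -6.4·(5/94.64) ≈ -0.338.
|E_p| < 1: demand is inelastic.

-0.338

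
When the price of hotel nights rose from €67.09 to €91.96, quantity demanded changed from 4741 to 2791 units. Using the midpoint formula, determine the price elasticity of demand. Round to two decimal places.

-1.66

%Δq = (2791 − 4741)/[(4741 + 2791)/2] = -1950/3766 ≈ -0.5178.
%Δp = (91.96 − 67.09)/[(67.09 + 91.96)/2] = 24.87/79.525 ≈ 0.3127.
Arc elasticity E = %Δq/%Δp ≈ -0.5178/0.3127 ≈ -1.66.
|E| > 1: demand is elastic over this range.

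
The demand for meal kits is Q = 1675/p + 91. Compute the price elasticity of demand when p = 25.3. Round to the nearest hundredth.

-0.42

At p = 25.3, Q = 157.2055.
dQ/dp = −1675/p² = −2.6168.
Point elasticity E = (dQ/dp)·(p/Q) = -2.6168 × 25.3/157.2055 ≈ -0.42.
|E| < 1, so demand is inelastic at this price.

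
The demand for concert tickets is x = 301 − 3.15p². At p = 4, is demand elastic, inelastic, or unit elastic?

At p = 4, x = 250.6.
dx/dp = −2·3.15·p = −25.2.
Point elasticity E = (dx/dp)·(p/x) = -25.2 × 4/250.6 ≈ -0.402.
|E| ≈ 0.402 < 1, so demand is inelastic.

inelastic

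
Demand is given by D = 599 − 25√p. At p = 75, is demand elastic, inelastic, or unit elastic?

At p = 75, D = 382.4936.
dD/dp = −25/(2√p) = −25/(2·8.6603).
Point elasticity E = (dD/dp)·(p/D) = -1.4434 × 75/382.4936 ≈ -0.283.
|E| ≈ 0.283 < 1, so demand is inelastic.

inelastic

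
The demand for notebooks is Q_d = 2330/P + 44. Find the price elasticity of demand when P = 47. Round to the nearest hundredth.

-0.53

At P = 47, Q_d = 93.5745.
dQ_d/dP = −2330/P² = −1.0548.
Point elasticity E = (dQ_d/dP)·(P/Q_d) = -1.0548 × 47/93.5745 ≈ -0.53.
|E| < 1, so demand is inelastic at this price.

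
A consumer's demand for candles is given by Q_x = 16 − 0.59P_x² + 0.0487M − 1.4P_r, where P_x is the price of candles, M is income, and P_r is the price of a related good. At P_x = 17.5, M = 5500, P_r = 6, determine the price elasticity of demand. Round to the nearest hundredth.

Evaluating quantity at (P_x, M, P_r) gives Q_x = 16 − 0.59(17.5)² + 0.0487(5500) − 1.4(6) = 16 − 180.6875 + 267.85 − 8.4 = 94.7625.
∂Q_x/∂P_x = −2·0.59·P_x = -20.65, so E_p = -20.65·(17.5/94.7625) ≈ -3.81.
|E_p| > 1: demand is elastic.

-3.81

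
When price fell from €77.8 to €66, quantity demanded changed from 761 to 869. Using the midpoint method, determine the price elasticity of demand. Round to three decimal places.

%ΔQ = (869 − 761)/[(761 + 869)/2] = 108/815 ≈ 0.1325.
%ΔP = (66 − 77.8)/[(77.8 + 66)/2] = -11.8/71.9 ≈ -0.1641.
Arc elasticity E = %ΔQ/%ΔP ≈ 0.1325/-0.1641 ≈ -0.807.
|E| < 1: demand is inelastic over this range.

-0.807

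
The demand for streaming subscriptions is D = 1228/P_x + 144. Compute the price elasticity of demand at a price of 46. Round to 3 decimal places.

At P_x = 46, D = 170.6957.
dD/dP_x = −1228/P_x² = −0.5803.
Point elasticity E = (dD/dP_x)·(P_x/D) = -0.5803 × 46/170.6957 ≈ -0.156.
|E| < 1, so demand is inelastic at this price.

-0.156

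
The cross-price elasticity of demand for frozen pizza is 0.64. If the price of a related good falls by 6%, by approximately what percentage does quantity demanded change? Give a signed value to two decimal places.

%ΔQ ≈ E × %ΔP_y = (0.64) × (-6%) = -3.84%.

-3.84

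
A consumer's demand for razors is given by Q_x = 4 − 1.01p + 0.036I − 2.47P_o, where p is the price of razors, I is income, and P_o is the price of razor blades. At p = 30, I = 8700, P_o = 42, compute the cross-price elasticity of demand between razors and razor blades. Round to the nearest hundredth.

-0.57

At the given point, Q_x = 4 − 1.01(30) + 0.036(8700) − 2.47(42) = 4 − 30.3 + 313.2 − 103.74 = 183.16.
∂Q_x/∂P_o = −2.47, so E_xy = -2.47·(42/183.16) ≈ -0.57.
E_xy < 0: the goods are complements.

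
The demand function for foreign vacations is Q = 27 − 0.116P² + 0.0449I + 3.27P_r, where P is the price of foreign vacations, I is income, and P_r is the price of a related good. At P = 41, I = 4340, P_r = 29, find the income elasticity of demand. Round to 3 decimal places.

Evaluating quantity at (P, I, P_r) gives Q = 27 − 0.116(41)² + 0.0449(4340) + 3.27(29) = 27 − 194.996 + 194.866 + 94.83 = 121.7.
∂Q/∂I = +0.0449, so E_I = 0.0449·(4340/121.7) ≈ 1.601.
E_I > 1: normal good (luxury).

1.601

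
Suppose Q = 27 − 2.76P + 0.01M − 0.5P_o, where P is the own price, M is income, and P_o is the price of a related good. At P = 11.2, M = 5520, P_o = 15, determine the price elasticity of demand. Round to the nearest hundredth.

-0.71

First evaluate Q: 27 − 2.76(11.2) + 0.01(5520) − 0.5(15) = 27 − 30.912 + 55.2 − 7.5 = 43.788.
∂Q/∂P = −2.76, so E_p = (−2.76)·(11.2/43.788) ≈ -0.71.
|E_p| < 1: demand is inelastic.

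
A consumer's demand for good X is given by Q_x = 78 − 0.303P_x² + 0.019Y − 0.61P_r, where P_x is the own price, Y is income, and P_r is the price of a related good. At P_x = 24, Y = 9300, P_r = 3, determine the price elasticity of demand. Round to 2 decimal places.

-4.46

Evaluating quantity at (P_x, Y, P_r) gives Q_x = 78 − 0.303(24)² + 0.019(9300) − 0.61(3) = 78 − 174.528 + 176.7 − 1.83 = 78.342.
∂Q_x/∂P_x = −2·0.303·P_x = -14.544, so E_p = -14.544·(24/78.342) ≈ -4.46.
|E_p| > 1: demand is elastic.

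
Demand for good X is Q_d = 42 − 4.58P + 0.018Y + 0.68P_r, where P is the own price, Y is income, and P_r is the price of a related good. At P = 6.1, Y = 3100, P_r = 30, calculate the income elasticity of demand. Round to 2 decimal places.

Q_d = 42 − 4.58(6.1) + 0.018(3100) + 0.68(30) = 42 − 27.938 + 55.8 + 20.4 = 90.262.
∂Q_d/∂Y = +0.018, so E_I = 0.018·(3100/90.262) ≈ 0.62.
E_I ∈ (0,1): normal good (necessity).

0.62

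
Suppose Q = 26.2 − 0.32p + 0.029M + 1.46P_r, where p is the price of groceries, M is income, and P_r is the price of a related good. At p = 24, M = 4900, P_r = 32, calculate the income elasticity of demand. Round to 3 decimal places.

0.685

First evaluate Q: 26.2 − 0.32(24) + 0.029(4900) + 1.46(32) = 26.2 − 7.68 + 142.1 + 46.72 = 207.34.
∂Q/∂M = +0.029, so E_I = 0.029·(4900/207.34) ≈ 0.685.
E_I ∈ (0,1): normal good (necessity).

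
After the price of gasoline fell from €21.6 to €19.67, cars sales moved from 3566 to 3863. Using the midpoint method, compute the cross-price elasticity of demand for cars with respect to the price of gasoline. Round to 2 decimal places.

-0.85

%ΔQ_x = (3863 − 3566)/[(3566+3863)/2] = 297/3714.5 ≈ 0.0800.
%ΔP_y = (19.67 − 21.6)/[(21.6+19.67)/2] ≈ -0.0935.
E_xy = 0.0800/-0.0935 ≈ -0.85.
E_xy < 0, so cars and gasoline are complements.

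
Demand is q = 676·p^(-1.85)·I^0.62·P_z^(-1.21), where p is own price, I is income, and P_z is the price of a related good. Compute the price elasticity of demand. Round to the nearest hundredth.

-1.85

For a Cobb–Douglas (constant-elasticity) form q = A·p^α·…, the elasticity with respect to p equals the exponent α at every point.
Here the exponent on p is -1.85, so the price elasticity of demand is -1.85.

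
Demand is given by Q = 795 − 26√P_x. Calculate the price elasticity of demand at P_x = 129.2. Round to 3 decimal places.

-0.296

At P_x = 129.2, Q = 499.4679.
dQ/dP_x = −26/(2√P_x) = −26/(2·11.3666).
Point elasticity E = (dQ/dP_x)·(P_x/Q) = -1.1437 × 129.2/499.4679 ≈ -0.296.
|E| < 1, so demand is inelastic at this price.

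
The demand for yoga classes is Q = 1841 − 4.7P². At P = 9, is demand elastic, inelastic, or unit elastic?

At P = 9, Q = 1460.3.
dQ/dP = −2·4.7·P = −84.6.
Point elasticity E = (dQ/dP)·(P/Q) = -84.6 × 9/1460.3 ≈ -0.521.
|E| ≈ 0.521 < 1, so demand is inelastic.

inelastic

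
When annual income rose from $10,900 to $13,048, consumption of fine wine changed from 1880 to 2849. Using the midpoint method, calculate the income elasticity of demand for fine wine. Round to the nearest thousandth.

%ΔQ = (2849 − 1880)/[(1880+2849)/2] = 969/2364.5 ≈ 0.4098.
%ΔM = (13,048 − 10,900)/[(10,900+13,048)/2] = 2148/11974 ≈ 0.1794.
E_I = %ΔQ/%ΔM ≈ 2.284.
E_I > 1: normal good (luxury).

2.284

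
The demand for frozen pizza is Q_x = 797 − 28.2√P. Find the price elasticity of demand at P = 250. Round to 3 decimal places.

At P = 250, Q_x = 351.1188.
dQ_x/dP = −28.2/(2√P) = −28.2/(2·15.8114).
Point elasticity E = (dQ_x/dP)·(P/Q_x) = -0.8918 × 250/351.1188 ≈ -0.635.
|E| < 1, so demand is inelastic at this price.

-0.635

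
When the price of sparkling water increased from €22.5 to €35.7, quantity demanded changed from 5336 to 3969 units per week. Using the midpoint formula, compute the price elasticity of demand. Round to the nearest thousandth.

%Δq = (3969 − 5336)/[(5336 + 3969)/2] = -1367/4652.5 ≈ -0.2938.
%Δp = (35.7 − 22.5)/[(22.5 + 35.7)/2] = 13.2/29.1 ≈ 0.4536.
Arc elasticity E = %Δq/%Δp ≈ -0.2938/0.4536 ≈ -0.648.
|E| < 1: demand is inelastic over this range.

-0.648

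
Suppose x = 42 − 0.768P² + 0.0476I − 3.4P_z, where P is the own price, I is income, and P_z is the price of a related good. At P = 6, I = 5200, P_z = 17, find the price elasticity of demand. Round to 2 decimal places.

At the given point, x = 42 − 0.768(6)² + 0.0476(5200) − 3.4(17) = 42 − 27.648 + 247.52 − 57.8 = 204.072.
∂x/∂P = −2·0.768·P = -9.216, so E_p = -9.216·(6/204.072) ≈ -0.27.
|E_p| < 1: demand is inelastic.

-0.27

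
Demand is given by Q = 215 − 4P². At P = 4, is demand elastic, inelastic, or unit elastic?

inelastic

At P = 4, Q = 151.
dQ/dP = −2·4·P = −32.
Point elasticity E = (dQ/dP)·(P/Q) = -32 × 4/151 ≈ -0.848.
|E| ≈ 0.848 < 1, so demand is inelastic.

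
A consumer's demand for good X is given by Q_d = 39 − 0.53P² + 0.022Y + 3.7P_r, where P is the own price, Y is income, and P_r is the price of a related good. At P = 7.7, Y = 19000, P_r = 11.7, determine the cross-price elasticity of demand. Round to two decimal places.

Evaluating quantity at (P, Y, P_r) gives Q_d = 39 − 0.53(7.7)² + 0.022(19000) + 3.7(11.7) = 39 − 31.4237 + 418 + 43.29 = 468.8663.
∂Q_d/∂P_r = +3.7, so E_xy = 3.7·(11.7/468.8663) ≈ 0.09.
E_xy > 0: the goods are substitutes.

0.09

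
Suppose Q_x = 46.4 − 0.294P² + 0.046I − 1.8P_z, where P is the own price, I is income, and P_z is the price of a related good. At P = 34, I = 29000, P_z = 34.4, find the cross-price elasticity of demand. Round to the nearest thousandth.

Q_x = 46.4 − 0.294(34)² + 0.046(29000) − 1.8(34.4) = 46.4 − 339.864 + 1334 − 61.92 = 978.616.
∂Q_x/∂P_z = −1.8, so E_xy = -1.8·(34.4/978.616) ≈ -0.063.
E_xy < 0: the goods are complements.

-0.063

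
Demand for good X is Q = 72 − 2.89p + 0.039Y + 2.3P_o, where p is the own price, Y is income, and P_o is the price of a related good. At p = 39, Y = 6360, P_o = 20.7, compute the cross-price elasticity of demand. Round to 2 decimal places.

0.19

At the given point, Q = 72 − 2.89(39) + 0.039(6360) + 2.3(20.7) = 72 − 112.71 + 248.04 + 47.61 = 254.94.
∂Q/∂P_o = +2.3, so E_xy = 2.3·(20.7/254.94) ≈ 0.19.
E_xy > 0: the goods are substitutes.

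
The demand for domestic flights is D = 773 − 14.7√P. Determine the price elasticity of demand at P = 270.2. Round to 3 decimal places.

-0.227

At P = 270.2, D = 531.3649.
dD/dP = −14.7/(2√P) = −14.7/(2·16.4378).
Point elasticity E = (dD/dP)·(P/D) = -0.4471 × 270.2/531.3649 ≈ -0.227.
|E| < 1, so demand is inelastic at this price.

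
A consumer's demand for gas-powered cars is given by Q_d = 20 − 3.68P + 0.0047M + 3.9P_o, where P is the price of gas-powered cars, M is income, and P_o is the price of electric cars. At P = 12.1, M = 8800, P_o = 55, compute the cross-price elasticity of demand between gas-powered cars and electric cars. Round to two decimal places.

0.93

First evaluate Q_d: 20 − 3.68(12.1) + 0.0047(8800) + 3.9(55) = 20 − 44.528 + 41.36 + 214.5 = 231.332.
∂Q_d/∂P_o = +3.9, so E_xy = 3.9·(55/231.332) ≈ 0.93.
E_xy > 0: the goods are substitutes.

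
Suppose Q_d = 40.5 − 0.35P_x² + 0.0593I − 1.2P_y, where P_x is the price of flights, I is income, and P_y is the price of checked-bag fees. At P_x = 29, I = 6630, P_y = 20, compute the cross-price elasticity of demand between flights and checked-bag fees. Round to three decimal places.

-0.208

At the given point, Q_d = 40.5 − 0.35(29)² + 0.0593(6630) − 1.2(20) = 40.5 − 294.35 + 393.159 − 24 = 115.309.
∂Q_d/∂P_y = −1.2, so E_xy = -1.2·(20/115.309) ≈ -0.208.
E_xy < 0: the goods are complements.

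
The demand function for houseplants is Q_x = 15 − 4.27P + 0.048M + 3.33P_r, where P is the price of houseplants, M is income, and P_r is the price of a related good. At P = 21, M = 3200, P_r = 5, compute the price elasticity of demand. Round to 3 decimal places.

-0.938

Evaluating quantity at (P, M, P_r) gives Q_x = 15 − 4.27(21) + 0.048(3200) + 3.33(5) = 15 − 89.67 + 153.6 + 16.65 = 95.58.
∂Q_x/∂P = −4.27, so E_p = (−4.27)·(21/95.58) ≈ -0.938.
|E_p| < 1: demand is inelastic.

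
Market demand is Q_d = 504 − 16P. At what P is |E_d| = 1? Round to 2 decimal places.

For linear demand Q_d = a − bP, E = −bP/(a − bP). |E| = 1 ⇒ bP = a − bP ⇒ P = a/(2b).
P = 504/(2·16) = 15.75.

15.75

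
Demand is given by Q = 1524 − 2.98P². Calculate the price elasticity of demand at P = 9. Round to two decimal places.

At P = 9, Q = 1282.62.
dQ/dP = −2·2.98·P = −53.64.
Point elasticity E = (dQ/dP)·(P/Q) = -53.64 × 9/1282.62 ≈ -0.38.
|E| < 1, so demand is inelastic at this price.

-0.38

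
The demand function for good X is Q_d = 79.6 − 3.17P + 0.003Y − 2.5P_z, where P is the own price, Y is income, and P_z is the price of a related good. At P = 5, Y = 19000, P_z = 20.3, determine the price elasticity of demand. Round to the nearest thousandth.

-0.226

Evaluating quantity at (P, Y, P_z) gives Q_d = 79.6 − 3.17(5) + 0.003(19000) − 2.5(20.3) = 79.6 − 15.85 + 57 − 50.75 = 70.
∂Q_d/∂P = −3.17, so E_p = (−3.17)·(5/70) ≈ -0.226.
|E_p| < 1: demand is inelastic.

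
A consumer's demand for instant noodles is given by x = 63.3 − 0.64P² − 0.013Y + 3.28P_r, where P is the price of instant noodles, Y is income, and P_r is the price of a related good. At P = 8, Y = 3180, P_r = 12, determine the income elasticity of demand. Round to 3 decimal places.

-2.030

First evaluate x: 63.3 − 0.64(8)² − 0.013(3180) + 3.28(12) = 63.3 − 40.96 − 41.34 + 39.36 = 20.36.
∂x/∂Y = −0.013, so E_I = -0.013·(3180/20.36) ≈ -2.030.
E_I < 0: inferior good.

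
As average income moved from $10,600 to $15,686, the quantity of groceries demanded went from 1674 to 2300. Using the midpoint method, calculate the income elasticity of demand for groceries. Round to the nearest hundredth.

0.81

%ΔQ = (2300 − 1674)/[(1674+2300)/2] = 626/1987 ≈ 0.3150.
%ΔI = (15,686 − 10,600)/[(10,600+15,686)/2] = 5086/13143 ≈ 0.3870.
E_I = %ΔQ/%ΔI ≈ 0.81.
E_I ∈ (0,1): normal good (necessity).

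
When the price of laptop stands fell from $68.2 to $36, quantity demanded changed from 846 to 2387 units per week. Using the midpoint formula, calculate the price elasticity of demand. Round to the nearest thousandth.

-1.542

%Δq = (2387 − 846)/[(846 + 2387)/2] = 1541/1616.5 ≈ 0.9533.
%ΔP = (36 − 68.2)/[(68.2 + 36)/2] = -32.2/52.1 ≈ -0.6180.
Arc elasticity E = %Δq/%ΔP ≈ 0.9533/-0.6180 ≈ -1.542.
|E| > 1: demand is elastic over this range.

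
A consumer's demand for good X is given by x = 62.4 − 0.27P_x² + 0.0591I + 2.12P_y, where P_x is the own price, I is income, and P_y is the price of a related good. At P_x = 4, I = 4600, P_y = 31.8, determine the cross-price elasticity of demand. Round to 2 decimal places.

First evaluate x: 62.4 − 0.27(4)² + 0.0591(4600) + 2.12(31.8) = 62.4 − 4.32 + 271.86 + 67.416 = 397.356.
∂x/∂P_y = +2.12, so E_xy = 2.12·(31.8/397.356) ≈ 0.17.
E_xy > 0: the goods are substitutes.

0.17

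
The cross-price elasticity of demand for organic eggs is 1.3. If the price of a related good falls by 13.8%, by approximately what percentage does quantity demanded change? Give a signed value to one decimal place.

-17.9

%ΔQ ≈ E × %ΔP_y = (1.3) × (-13.8%) ≈ -17.9%.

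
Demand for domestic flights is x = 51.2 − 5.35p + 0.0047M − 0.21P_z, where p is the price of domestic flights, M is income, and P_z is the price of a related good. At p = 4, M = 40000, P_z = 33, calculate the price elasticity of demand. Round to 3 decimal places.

-0.101

x = 51.2 − 5.35(4) + 0.0047(40000) − 0.21(33) = 51.2 − 21.4 + 188 − 6.93 = 210.87.
∂x/∂p = −5.35, so E_p = (−5.35)·(4/210.87) ≈ -0.101.
|E_p| < 1: demand is inelastic.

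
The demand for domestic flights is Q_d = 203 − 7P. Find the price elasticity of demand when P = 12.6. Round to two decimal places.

At P = 12.6, Q_d = 114.8.
dQ_d/dP = −7.
Point elasticity E = (dQ_d/dP)·(P/Q_d) = -7 × 12.6/114.8 ≈ -0.77.
|E| < 1, so demand is inelastic at this price.

-0.77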